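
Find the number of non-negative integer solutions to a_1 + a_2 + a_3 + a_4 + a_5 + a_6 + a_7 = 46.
C(46+7-1, 7-1) = C(52, 6) = 20358520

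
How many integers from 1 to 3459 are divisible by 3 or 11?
⌊3459/3⌋ + ⌊3459/11⌋ - ⌊3459/33⌋ = 1153 + 314 - 104 = 1363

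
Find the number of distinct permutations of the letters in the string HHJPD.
5! / (1! × 1! × 1! × 2!) = 60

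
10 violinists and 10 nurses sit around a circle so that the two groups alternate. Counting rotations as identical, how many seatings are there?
Fix one of the violinists: (10-1)! ways for the remaining violinists, × 10! ways for the nurses = 362880 × 3628800 = 1316818944000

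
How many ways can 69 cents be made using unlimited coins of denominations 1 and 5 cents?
Coefficient of x^69 in 1/(1-x^1) · 1/(1-x^5). Use j coins of 5 for j = 0..⌊69/5⌋ = 13, the rest in 1s: 13 + 1 = 14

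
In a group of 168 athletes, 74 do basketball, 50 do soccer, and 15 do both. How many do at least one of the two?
|A∪B| = |A| + |B| - |A∩B| = 74 + 50 - 15 = 109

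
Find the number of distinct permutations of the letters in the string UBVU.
4! / (1! × 1! × 2!) = 12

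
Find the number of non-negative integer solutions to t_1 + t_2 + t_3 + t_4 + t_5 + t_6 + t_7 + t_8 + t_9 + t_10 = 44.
C(44+10-1, 10-1) = C(53, 9) = 4431613550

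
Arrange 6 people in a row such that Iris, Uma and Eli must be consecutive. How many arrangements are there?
Treat the 3 as one block: (6-3+1)! × 3! = 24 × 6 = 144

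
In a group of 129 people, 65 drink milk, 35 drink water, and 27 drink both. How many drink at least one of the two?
|A∪B| = |A| + |B| - |A∩B| = 65 + 35 - 27 = 73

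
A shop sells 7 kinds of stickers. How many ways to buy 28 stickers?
C(28+7-1, 7-1) = C(34, 6) = 1344904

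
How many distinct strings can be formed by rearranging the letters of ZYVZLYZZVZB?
11! / (5! × 2! × 2! × 1! × 1!) = 83160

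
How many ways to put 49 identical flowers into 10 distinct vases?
C(49+10-1, 10-1) = C(58, 9) = 10648873950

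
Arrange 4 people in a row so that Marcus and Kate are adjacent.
Treat as block: (4-1)! × 2! = 6 × 2 = 12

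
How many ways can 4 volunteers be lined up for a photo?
4! = 24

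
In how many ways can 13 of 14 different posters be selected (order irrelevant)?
C(14,13) = 14!/(13!×1!) = 14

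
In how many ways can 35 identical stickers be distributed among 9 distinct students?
C(35+9-1, 9-1) = C(43, 8) = 145008513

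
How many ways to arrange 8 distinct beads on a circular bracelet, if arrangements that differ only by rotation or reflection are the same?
(8-1)!/2 = 5040/2 = 2520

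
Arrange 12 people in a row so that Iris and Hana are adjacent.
Treat as block: (12-1)! × 2! = 39916800 × 2 = 79833600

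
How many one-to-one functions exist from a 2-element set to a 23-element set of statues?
P(23,2) = 23!/(23-2)! = 506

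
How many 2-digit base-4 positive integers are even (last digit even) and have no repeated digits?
Last∈{0,2}. Last=0: 3. Last nonzero: 1×2×P(2,0) = 2. Total = 5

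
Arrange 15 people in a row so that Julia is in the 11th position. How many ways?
Fix one position: (15-1)! = 87178291200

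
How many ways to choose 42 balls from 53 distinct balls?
C(53,42) = 53!/(42!×11!) = 76223753060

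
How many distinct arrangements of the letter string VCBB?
4! / (1! × 2! × 1!) = 12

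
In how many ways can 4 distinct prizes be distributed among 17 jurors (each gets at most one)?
P(17,4) = 17!/(17-4)! = 57120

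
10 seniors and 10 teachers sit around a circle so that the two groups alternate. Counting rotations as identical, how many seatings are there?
Fix one of the seniors: (10-1)! ways for the remaining seniors, × 10! ways for the teachers = 362880 × 3628800 = 1316818944000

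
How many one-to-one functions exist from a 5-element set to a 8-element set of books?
P(8,5) = 8!/(8-5)! = 6720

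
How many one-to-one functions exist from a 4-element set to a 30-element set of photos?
P(30,4) = 30!/(30-4)! = 657720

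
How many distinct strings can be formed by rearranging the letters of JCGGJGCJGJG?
11! / (5! × 2! × 4!) = 6930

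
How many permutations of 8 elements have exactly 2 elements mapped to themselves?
Choose the 2 fixed points C(8,2) = 28, derange the rest: !6 = Σ_{j=0}^{6} (-1)^j·6!/j! = 720 - 720 + 360 - 120 + 30 - 6 + 1 = 265. Product = 28 × 265 = 7420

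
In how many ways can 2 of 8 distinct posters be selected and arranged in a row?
P(8,2) = 8!/(8-2)! = 56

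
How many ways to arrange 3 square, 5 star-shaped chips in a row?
8! / (3! × 5!) = 56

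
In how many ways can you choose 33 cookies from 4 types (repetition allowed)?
C(33+4-1, 4-1) = C(36, 3) = 7140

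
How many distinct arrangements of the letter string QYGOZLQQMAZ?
11! / (1! × 1! × 1! × 1! × 1! × 3! × 2! × 1!) = 3326400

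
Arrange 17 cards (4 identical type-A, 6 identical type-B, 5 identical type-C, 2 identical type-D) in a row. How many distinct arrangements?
17! / (4! × 6! × 5! × 2!) = 85765680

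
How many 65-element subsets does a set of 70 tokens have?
C(70,65) = 70!/(65!×5!) = 12103014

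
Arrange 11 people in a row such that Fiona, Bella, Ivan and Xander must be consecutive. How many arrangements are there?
Treat the 4 as one block: (11-4+1)! × 4! = 40320 × 24 = 967680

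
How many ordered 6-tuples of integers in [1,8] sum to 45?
Coefficient of x^45 in (x + x² + ... + x^8)^6. By inclusion-exclusion on dice exceeding 8: Σ_j (-1)^j C(6,j)·C(45-1-8j, 5) = C(6,0)·C(44,5) - C(6,1)·C(36,5) + C(6,2)·C(28,5) - C(6,3)·C(20,5) + C(6,4)·C(12,5) = 1·1086008 - 6·376992 + 15·98280 - 20·15504 + 15·792 = 56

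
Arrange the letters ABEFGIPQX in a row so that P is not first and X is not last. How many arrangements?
By inclusion-exclusion: 9! - 2×(9-1)! + (9-2)! = 362880 - 80640 + 5040 = 287280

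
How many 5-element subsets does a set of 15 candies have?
C(15,5) = 15!/(5!×10!) = 3003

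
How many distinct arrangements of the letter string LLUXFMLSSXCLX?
13! / (1! × 1! × 1! × 3! × 2! × 1! × 4!) = 21621600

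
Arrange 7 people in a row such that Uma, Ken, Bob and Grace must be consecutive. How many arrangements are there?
Treat the 4 as one block: (7-4+1)! × 4! = 24 × 24 = 576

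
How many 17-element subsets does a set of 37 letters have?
C(37,17) = 37!/(17!×20!) = 15905368710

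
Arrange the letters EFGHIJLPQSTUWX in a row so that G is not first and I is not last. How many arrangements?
By inclusion-exclusion: 14! - 2×(14-1)! + (14-2)! = 87178291200 - 12454041600 + 479001600 = 75203251200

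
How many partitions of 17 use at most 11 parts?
By conjugation, equals partitions of 17 into parts ≤ 11. Let r_j(i) = number of partitions of i into parts ≤ j, for i = 0..17. r_1(i) = 1 for all i; r_j(i) = r_{j-1}(i) + r_j(i-j). Rows j = 2..11: ≤2: 1 1 2 2 3 3 4 4 5 5 6 6 7 7 8 8 9 9; ≤3: 1 1 2 3 4 5 7 8 10 12 14 16 19 21 24 27 30 33; ≤4: 1 1 2 3 5 6 9 11 15 18 23 27 34 39 47 54 64 72; ≤5: 1 1 2 3 5 7 10 13 18 23 30 37 47 57 70 84 101 119; ≤6: 1 1 2 3 5 7 11 14 20 26 35 44 58 71 90 110 136 163; ≤7: 1 1 2 3 5 7 11 15 21 28 38 49 65 82 105 131 164 201; ≤8: 1 1 2 3 5 7 11 15 22 29 40 52 70 89 116 146 186 230; ≤9: 1 1 2 3 5 7 11 15 22 30 41 54 73 94 123 157 201 252; ≤10: 1 1 2 3 5 7 11 15 22 30 42 55 75 97 128 164 212 267; ≤11: 1 1 2 3 5 7 11 15 22 30 42 56 76 99 131 169 219 278. r_11(17) = 278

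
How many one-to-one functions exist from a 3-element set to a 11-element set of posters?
P(11,3) = 11!/(11-3)! = 990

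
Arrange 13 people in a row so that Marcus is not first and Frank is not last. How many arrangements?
By inclusion-exclusion: 13! - 2×(13-1)! + (13-2)! = 6227020800 - 958003200 + 39916800 = 5308934400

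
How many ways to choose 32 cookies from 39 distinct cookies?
C(39,32) = 39!/(32!×7!) = 15380937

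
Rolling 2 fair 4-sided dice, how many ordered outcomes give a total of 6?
Coefficient of x^6 in (x + x² + ... + x^4)^2. By inclusion-exclusion on dice exceeding 4: Σ_j (-1)^j C(2,j)·C(6-1-4j, 1) = C(2,0)·C(5,1) - C(2,1)·C(1,1) = 1·5 - 2·1 = 3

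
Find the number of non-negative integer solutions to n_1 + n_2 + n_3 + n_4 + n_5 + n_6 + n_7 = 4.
C(4+7-1, 7-1) = C(10, 6) = 210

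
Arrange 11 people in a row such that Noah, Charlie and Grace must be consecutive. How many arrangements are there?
Treat the 3 as one block: (11-3+1)! × 3! = 362880 × 6 = 2177280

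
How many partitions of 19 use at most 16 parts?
By conjugation, equals partitions of 19 into parts ≤ 16. Let r_j(i) = number of partitions of i into parts ≤ j, for i = 0..19. r_1(i) = 1 for all i; r_j(i) = r_{j-1}(i) + r_j(i-j). Rows j = 2..16: ≤2: 1 1 2 2 3 3 4 4 5 5 6 6 7 7 8 8 9 9 10 10; ≤3: 1 1 2 3 4 5 7 8 10 12 14 16 19 21 24 27 30 33 37 40; ≤4: 1 1 2 3 5 6 9 11 15 18 23 27 34 39 47 54 64 72 84 94; ≤5: 1 1 2 3 5 7 10 13 18 23 30 37 47 57 70 84 101 119 141 164; ≤6: 1 1 2 3 5 7 11 14 20 26 35 44 58 71 90 110 136 163 199 235; ≤7: 1 1 2 3 5 7 11 15 21 28 38 49 65 82 105 131 164 201 248 300; ≤8: 1 1 2 3 5 7 11 15 22 29 40 52 70 89 116 146 186 230 288 352; ≤9: 1 1 2 3 5 7 11 15 22 30 41 54 73 94 123 157 201 252 318 393; ≤10: 1 1 2 3 5 7 11 15 22 30 42 55 75 97 128 164 212 267 340 423; ≤11: 1 1 2 3 5 7 11 15 22 30 42 56 76 99 131 169 219 278 355 445; ≤12: 1 1 2 3 5 7 11 15 22 30 42 56 77 100 133 172 224 285 366 460; ≤13: 1 1 2 3 5 7 11 15 22 30 42 56 77 101 134 174 227 290 373 471; ≤14: 1 1 2 3 5 7 11 15 22 30 42 56 77 101 135 175 229 293 378 478; ≤15: 1 1 2 3 5 7 11 15 22 30 42 56 77 101 135 176 230 295 381 483; ≤16: 1 1 2 3 5 7 11 15 22 30 42 56 77 101 135 176 231 296 383 486. r_16(19) = 486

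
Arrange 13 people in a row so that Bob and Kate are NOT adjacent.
Total - adjacent = 13! - (13-1)!×2 = 6227020800 - 958003200 = 5269017600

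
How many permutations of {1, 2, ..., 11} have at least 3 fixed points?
Exactly j fixed points: C(11,j)·!(11-j); sum over j ≥ 3 (derangement numbers via !m = (m-1)·(!(m-1) + !(m-2)): !0..!8 = 1, 0, 1, 2, 9, 44, 265, 1854, 14833). Σ_{j=3}^{11} C(11,j)·!(11-j) = C(11,3)·!8 + C(11,4)·!7 + C(11,5)·!6 + C(11,6)·!5 + C(11,7)·!4 + C(11,8)·!3 + C(11,9)·!2 + C(11,10)·!1 + C(11,11)·!0 = 165·14833 + 330·1854 + 462·265 + 462·44 + 330·9 + 165·2 + 55·1 + 11·0 + 1·1 = 3205379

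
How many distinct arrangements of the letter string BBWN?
4! / (1! × 1! × 2!) = 12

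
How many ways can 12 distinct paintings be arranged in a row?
12! = 479001600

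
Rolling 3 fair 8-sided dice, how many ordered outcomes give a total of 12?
Coefficient of x^12 in (x + x² + ... + x^8)^3. By inclusion-exclusion on dice exceeding 8: Σ_j (-1)^j C(3,j)·C(12-1-8j, 2) = C(3,0)·C(11,2) - C(3,1)·C(3,2) = 1·55 - 3·3 = 46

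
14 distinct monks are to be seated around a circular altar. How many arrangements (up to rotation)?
Circular: fix one position, arrange the rest. (14-1)! = 6227020800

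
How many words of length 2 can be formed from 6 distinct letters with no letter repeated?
P(6,2) = 6!/(6-2)! = 30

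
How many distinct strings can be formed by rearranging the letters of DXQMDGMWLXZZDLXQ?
16! / (1! × 2! × 3! × 1! × 2! × 3! × 2! × 2!) = 36324288000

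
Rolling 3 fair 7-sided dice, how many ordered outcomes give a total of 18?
Coefficient of x^18 in (x + x² + ... + x^7)^3. By inclusion-exclusion on dice exceeding 7: Σ_j (-1)^j C(3,j)·C(18-1-7j, 2) = C(3,0)·C(17,2) - C(3,1)·C(10,2) + C(3,2)·C(3,2) = 1·136 - 3·45 + 3·3 = 10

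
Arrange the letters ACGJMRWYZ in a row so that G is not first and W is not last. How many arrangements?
By inclusion-exclusion: 9! - 2×(9-1)! + (9-2)! = 362880 - 80640 + 5040 = 287280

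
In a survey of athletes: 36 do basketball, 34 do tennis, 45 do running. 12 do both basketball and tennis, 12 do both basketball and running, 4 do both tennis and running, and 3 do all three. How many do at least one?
|A∪B∪C| = 36+34+45-12-12-4+3 = 90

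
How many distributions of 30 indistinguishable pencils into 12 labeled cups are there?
C(30+12-1, 12-1) = C(41, 11) = 3159461968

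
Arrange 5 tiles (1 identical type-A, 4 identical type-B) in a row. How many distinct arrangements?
5! / (1! × 4!) = 5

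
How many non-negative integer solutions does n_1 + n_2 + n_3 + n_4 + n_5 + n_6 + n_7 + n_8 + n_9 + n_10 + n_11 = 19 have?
C(19+11-1, 11-1) = C(29, 10) = 20030010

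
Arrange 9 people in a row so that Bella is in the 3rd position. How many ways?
Fix one position: (9-1)! = 40320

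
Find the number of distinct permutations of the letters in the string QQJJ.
4! / (2! × 2!) = 6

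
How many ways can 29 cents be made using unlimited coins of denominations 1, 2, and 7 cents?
Coefficient of x^29 in 1/(1-x^1) · 1/(1-x^2) · 1/(1-x^7). Case on j = number of 7-cent coins (j = 0..4); remainder r = 29 - 7j is made from {1,2} in ⌊r/2⌋+1 ways. r = 29, 22, 15, 8, 1 → 15 + 12 + 8 + 5 + 1 = 41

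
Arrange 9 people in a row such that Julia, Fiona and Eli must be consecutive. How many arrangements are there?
Treat the 3 as one block: (9-3+1)! × 3! = 5040 × 6 = 30240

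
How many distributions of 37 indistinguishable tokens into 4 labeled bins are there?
C(37+4-1, 4-1) = C(40, 3) = 9880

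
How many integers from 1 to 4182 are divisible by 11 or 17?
⌊4182/11⌋ + ⌊4182/17⌋ - ⌊4182/187⌋ = 380 + 246 - 22 = 604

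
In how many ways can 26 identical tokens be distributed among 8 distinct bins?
C(26+8-1, 8-1) = C(33, 7) = 4272048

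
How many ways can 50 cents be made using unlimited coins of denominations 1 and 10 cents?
Coefficient of x^50 in 1/(1-x^1) · 1/(1-x^10). Use j coins of 10 for j = 0..⌊50/10⌋ = 5, the rest in 1s: 5 + 1 = 6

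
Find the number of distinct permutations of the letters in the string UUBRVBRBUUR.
11! / (3! × 3! × 4! × 1!) = 46200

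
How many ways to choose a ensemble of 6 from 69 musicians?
C(69,6) = 69!/(6!×63!) = 119877472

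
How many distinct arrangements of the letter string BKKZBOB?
7! / (1! × 1! × 2! × 3!) = 420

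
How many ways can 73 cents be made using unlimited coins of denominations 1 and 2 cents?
Coefficient of x^73 in 1/(1-x^1) · 1/(1-x^2). Use j coins of 2 for j = 0..⌊73/2⌋ = 36, the rest in 1s: 36 + 1 = 37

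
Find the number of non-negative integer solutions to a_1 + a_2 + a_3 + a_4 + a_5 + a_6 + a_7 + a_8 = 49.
C(49+8-1, 8-1) = C(56, 7) = 231917400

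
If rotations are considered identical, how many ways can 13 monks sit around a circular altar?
Circular: fix one position, arrange the rest. (13-1)! = 479001600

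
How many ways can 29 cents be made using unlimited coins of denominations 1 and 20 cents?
Coefficient of x^29 in 1/(1-x^1) · 1/(1-x^20). Use j coins of 20 for j = 0..⌊29/20⌋ = 1, the rest in 1s: 1 + 1 = 2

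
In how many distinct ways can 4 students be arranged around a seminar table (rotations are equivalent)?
Circular: fix one position, arrange the rest. (4-1)! = 6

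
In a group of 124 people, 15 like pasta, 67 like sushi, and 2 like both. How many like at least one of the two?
|A∪B| = |A| + |B| - |A∩B| = 15 + 67 - 2 = 80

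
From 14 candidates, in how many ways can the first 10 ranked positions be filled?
P(14,10) = 14!/(14-10)! = 3632428800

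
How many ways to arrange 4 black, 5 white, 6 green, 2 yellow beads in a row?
17! / (4! × 5! × 6! × 2!) = 85765680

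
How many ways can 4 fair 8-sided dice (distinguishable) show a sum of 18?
Coefficient of x^18 in (x + x² + ... + x^8)^4. By inclusion-exclusion on dice exceeding 8: Σ_j (-1)^j C(4,j)·C(18-1-8j, 3) = C(4,0)·C(17,3) - C(4,1)·C(9,3) = 1·680 - 4·84 = 344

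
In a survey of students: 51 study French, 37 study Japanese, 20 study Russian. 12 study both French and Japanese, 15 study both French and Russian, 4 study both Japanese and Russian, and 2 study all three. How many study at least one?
|A∪B∪C| = 51+37+20-12-15-4+2 = 79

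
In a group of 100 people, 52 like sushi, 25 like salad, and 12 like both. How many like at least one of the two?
|A∪B| = |A| + |B| - |A∩B| = 52 + 25 - 12 = 65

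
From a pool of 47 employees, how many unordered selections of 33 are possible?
C(47,33) = 47!/(33!×14!) = 341643774795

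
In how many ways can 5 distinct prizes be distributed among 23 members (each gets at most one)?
P(23,5) = 23!/(23-5)! = 4037880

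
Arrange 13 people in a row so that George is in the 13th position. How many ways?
Fix one position: (13-1)! = 479001600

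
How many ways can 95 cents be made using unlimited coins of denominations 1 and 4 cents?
Coefficient of x^95 in 1/(1-x^1) · 1/(1-x^4). Use j coins of 4 for j = 0..⌊95/4⌋ = 23, the rest in 1s: 23 + 1 = 24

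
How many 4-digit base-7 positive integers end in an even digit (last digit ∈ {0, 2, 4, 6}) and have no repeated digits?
Last∈{0,2,4,6}. Last=0: 120. Last nonzero: 3×5×P(5,2) = 300. Total = 420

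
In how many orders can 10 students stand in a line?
10! = 3628800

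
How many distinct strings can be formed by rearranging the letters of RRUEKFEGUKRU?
12! / (1! × 3! × 1! × 3! × 2! × 2!) = 3326400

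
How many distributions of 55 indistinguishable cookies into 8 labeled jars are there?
C(55+8-1, 8-1) = C(62, 7) = 491796152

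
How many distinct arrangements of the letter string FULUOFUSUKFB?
12! / (1! × 1! × 1! × 3! × 4! × 1! × 1!) = 3326400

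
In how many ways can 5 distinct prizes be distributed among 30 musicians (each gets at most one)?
P(30,5) = 30!/(30-5)! = 17100720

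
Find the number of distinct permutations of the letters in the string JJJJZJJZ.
8! / (2! × 6!) = 28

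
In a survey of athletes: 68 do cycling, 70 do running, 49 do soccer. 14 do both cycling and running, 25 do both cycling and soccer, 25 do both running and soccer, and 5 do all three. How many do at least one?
|A∪B∪C| = 68+70+49-14-25-25+5 = 128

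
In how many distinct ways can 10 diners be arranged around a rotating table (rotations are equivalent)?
Circular: fix one position, arrange the rest. (10-1)! = 362880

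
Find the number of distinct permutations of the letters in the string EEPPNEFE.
8! / (4! × 2! × 1! × 1!) = 840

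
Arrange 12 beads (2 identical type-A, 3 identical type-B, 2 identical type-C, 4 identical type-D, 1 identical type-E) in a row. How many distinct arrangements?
12! / (2! × 3! × 2! × 4! × 1!) = 831600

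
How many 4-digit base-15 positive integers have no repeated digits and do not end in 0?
Last digit: 14 nonzero choices. First digit: 13 (nonzero, ≠last). Middle 2: P(13,2) = 156. Total = 28392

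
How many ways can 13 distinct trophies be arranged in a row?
13! = 6227020800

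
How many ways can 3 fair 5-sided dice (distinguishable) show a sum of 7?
Coefficient of x^7 in (x + x² + ... + x^5)^3. By inclusion-exclusion on dice exceeding 5: Σ_j (-1)^j C(3,j)·C(7-1-5j, 2) = C(3,0)·C(6,2) = 1·15 = 15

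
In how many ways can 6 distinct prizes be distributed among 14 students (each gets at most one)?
P(14,6) = 14!/(14-6)! = 2162160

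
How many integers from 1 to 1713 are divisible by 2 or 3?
⌊1713/2⌋ + ⌊1713/3⌋ - ⌊1713/6⌋ = 856 + 571 - 285 = 1142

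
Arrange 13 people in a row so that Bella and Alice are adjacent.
Treat as block: (13-1)! × 2! = 479001600 × 2 = 958003200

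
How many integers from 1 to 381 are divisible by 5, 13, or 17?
⌊381/5⌋+⌊381/13⌋+⌊381/17⌋ - ⌊381/65⌋-⌊381/85⌋-⌊381/221⌋ + ⌊381/1105⌋ = 76+29+22 - 5-4-1 + 0 = 117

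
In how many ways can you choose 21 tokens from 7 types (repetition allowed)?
C(21+7-1, 7-1) = C(27, 6) = 296010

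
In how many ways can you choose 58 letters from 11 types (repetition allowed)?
C(58+11-1, 11-1) = C(68, 10) = 290752384208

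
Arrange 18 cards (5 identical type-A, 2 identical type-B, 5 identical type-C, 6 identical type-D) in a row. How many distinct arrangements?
18! / (5! × 2! × 5! × 6!) = 308756448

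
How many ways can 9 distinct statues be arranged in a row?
9! = 362880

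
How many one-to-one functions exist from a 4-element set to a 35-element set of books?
P(35,4) = 35!/(35-4)! = 1256640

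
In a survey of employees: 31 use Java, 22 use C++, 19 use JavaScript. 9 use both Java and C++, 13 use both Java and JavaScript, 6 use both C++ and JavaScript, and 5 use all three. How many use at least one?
|A∪B∪C| = 31+22+19-9-13-6+5 = 49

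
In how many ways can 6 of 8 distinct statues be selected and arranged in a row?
P(8,6) = 8!/(8-6)! = 20160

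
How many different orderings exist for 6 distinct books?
6! = 720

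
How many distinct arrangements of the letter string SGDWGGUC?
8! / (1! × 1! × 1! × 1! × 3! × 1!) = 6720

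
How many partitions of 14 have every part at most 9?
Let r_j(i) = number of partitions of i into parts ≤ j, for i = 0..14. r_1(i) = 1 for all i; r_j(i) = r_{j-1}(i) + r_j(i-j). Rows j = 2..9: ≤2: 1 1 2 2 3 3 4 4 5 5 6 6 7 7 8; ≤3: 1 1 2 3 4 5 7 8 10 12 14 16 19 21 24; ≤4: 1 1 2 3 5 6 9 11 15 18 23 27 34 39 47; ≤5: 1 1 2 3 5 7 10 13 18 23 30 37 47 57 70; ≤6: 1 1 2 3 5 7 11 14 20 26 35 44 58 71 90; ≤7: 1 1 2 3 5 7 11 15 21 28 38 49 65 82 105; ≤8: 1 1 2 3 5 7 11 15 22 29 40 52 70 89 116; ≤9: 1 1 2 3 5 7 11 15 22 30 41 54 73 94 123. r_9(14) = 123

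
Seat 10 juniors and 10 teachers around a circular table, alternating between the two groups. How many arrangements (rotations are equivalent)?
Fix one of the juniors: (10-1)! ways for the remaining juniors, × 10! ways for the teachers = 362880 × 3628800 = 1316818944000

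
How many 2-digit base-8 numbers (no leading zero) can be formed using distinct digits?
First digit: 7 choices (nonzero). Then descending: 7 × 7 = 49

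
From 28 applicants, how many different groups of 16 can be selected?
C(28,16) = 28!/(16!×12!) = 30421755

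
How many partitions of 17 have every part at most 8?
Let r_j(i) = number of partitions of i into parts ≤ j, for i = 0..17. r_1(i) = 1 for all i; r_j(i) = r_{j-1}(i) + r_j(i-j). Rows j = 2..8: ≤2: 1 1 2 2 3 3 4 4 5 5 6 6 7 7 8 8 9 9; ≤3: 1 1 2 3 4 5 7 8 10 12 14 16 19 21 24 27 30 33; ≤4: 1 1 2 3 5 6 9 11 15 18 23 27 34 39 47 54 64 72; ≤5: 1 1 2 3 5 7 10 13 18 23 30 37 47 57 70 84 101 119; ≤6: 1 1 2 3 5 7 11 14 20 26 35 44 58 71 90 110 136 163; ≤7: 1 1 2 3 5 7 11 15 21 28 38 49 65 82 105 131 164 201; ≤8: 1 1 2 3 5 7 11 15 22 29 40 52 70 89 116 146 186 230. r_8(17) = 230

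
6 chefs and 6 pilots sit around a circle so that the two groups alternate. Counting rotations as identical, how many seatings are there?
Fix one of the chefs: (6-1)! ways for the remaining chefs, × 6! ways for the pilots = 120 × 720 = 86400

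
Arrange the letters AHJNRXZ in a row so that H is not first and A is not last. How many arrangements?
By inclusion-exclusion: 7! - 2×(7-1)! + (7-2)! = 5040 - 1440 + 120 = 3720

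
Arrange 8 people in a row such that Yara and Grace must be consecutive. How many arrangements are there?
Treat the 2 as one block: (8-2+1)! × 2! = 5040 × 2 = 10080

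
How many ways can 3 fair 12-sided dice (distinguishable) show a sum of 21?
Coefficient of x^21 in (x + x² + ... + x^12)^3. By inclusion-exclusion on dice exceeding 12: Σ_j (-1)^j C(3,j)·C(21-1-12j, 2) = C(3,0)·C(20,2) - C(3,1)·C(8,2) = 1·190 - 3·28 = 106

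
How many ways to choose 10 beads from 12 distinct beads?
C(12,10) = 12!/(10!×2!) = 66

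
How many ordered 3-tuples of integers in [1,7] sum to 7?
Coefficient of x^7 in (x + x² + ... + x^7)^3. By inclusion-exclusion on dice exceeding 7: Σ_j (-1)^j C(3,j)·C(7-1-7j, 2) = C(3,0)·C(6,2) = 1·15 = 15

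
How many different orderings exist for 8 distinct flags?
8! = 40320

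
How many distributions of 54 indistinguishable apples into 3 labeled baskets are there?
C(54+3-1, 3-1) = C(56, 2) = 1540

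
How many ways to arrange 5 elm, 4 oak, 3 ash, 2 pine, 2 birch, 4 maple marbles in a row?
20! / (5! × 4! × 3! × 2! × 2! × 4!) = 1466593128000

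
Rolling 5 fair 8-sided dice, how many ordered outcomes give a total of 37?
Coefficient of x^37 in (x + x² + ... + x^8)^5. By inclusion-exclusion on dice exceeding 8: Σ_j (-1)^j C(5,j)·C(37-1-8j, 4) = C(5,0)·C(36,4) - C(5,1)·C(28,4) + C(5,2)·C(20,4) - C(5,3)·C(12,4) + C(5,4)·C(4,4) = 1·58905 - 5·20475 + 10·4845 - 10·495 + 5·1 = 35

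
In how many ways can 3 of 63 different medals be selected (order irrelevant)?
C(63,3) = 63!/(3!×60!) = 39711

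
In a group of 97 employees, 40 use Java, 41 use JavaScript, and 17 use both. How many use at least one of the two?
|A∪B| = |A| + |B| - |A∩B| = 40 + 41 - 17 = 64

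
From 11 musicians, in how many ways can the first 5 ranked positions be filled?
P(11,5) = 11!/(11-5)! = 55440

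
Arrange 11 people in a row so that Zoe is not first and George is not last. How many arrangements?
By inclusion-exclusion: 11! - 2×(11-1)! + (11-2)! = 39916800 - 7257600 + 362880 = 33022080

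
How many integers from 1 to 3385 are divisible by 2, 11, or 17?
⌊3385/2⌋+⌊3385/11⌋+⌊3385/17⌋ - ⌊3385/22⌋-⌊3385/34⌋-⌊3385/187⌋ + ⌊3385/374⌋ = 1692+307+199 - 153-99-18 + 9 = 1937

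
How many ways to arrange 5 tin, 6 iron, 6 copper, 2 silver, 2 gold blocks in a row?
21! / (5! × 6! × 6! × 2! × 2!) = 205323037920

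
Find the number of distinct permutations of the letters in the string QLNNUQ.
6! / (1! × 1! × 2! × 2!) = 180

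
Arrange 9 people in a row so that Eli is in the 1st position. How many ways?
Fix one position: (9-1)! = 40320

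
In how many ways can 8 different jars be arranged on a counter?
8! = 40320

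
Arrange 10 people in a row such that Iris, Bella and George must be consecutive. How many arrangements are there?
Treat the 3 as one block: (10-3+1)! × 3! = 40320 × 6 = 241920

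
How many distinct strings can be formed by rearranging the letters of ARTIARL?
7! / (2! × 1! × 1! × 1! × 2!) = 1260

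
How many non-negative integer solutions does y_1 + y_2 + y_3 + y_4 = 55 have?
C(55+4-1, 4-1) = C(58, 3) = 30856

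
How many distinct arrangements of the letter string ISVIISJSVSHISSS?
15! / (1! × 4! × 7! × 1! × 2!) = 5405400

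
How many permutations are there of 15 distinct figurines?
15! = 1307674368000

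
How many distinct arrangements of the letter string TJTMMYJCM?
9! / (2! × 2! × 1! × 1! × 3!) = 15120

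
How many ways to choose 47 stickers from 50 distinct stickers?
C(50,47) = 50!/(47!×3!) = 19600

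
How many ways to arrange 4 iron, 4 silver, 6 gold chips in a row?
14! / (4! × 4! × 6!) = 210210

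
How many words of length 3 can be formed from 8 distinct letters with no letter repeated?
P(8,3) = 8!/(8-3)! = 336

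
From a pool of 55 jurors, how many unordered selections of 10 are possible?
C(55,10) = 55!/(10!×45!) = 29248649430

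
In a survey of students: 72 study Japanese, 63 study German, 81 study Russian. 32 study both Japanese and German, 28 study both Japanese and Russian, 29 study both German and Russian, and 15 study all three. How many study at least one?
|A∪B∪C| = 72+63+81-32-28-29+15 = 142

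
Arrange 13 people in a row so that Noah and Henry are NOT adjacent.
Total - adjacent = 13! - (13-1)!×2 = 6227020800 - 958003200 = 5269017600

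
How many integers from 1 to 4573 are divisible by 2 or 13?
⌊4573/2⌋ + ⌊4573/13⌋ - ⌊4573/26⌋ = 2286 + 351 - 175 = 2462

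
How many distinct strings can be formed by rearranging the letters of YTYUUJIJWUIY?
12! / (2! × 3! × 1! × 2! × 3! × 1!) = 3326400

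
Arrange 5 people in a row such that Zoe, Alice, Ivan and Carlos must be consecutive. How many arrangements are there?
Treat the 4 as one block: (5-4+1)! × 4! = 2 × 24 = 48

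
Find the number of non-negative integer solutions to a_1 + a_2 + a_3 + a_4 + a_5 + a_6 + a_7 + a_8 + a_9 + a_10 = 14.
C(14+10-1, 10-1) = C(23, 9) = 817190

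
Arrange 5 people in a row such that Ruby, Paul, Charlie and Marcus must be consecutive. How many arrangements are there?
Treat the 4 as one block: (5-4+1)! × 4! = 2 × 24 = 48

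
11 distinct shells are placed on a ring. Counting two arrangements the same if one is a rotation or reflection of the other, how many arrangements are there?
(11-1)!/2 = 3628800/2 = 1814400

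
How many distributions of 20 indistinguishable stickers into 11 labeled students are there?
C(20+11-1, 11-1) = C(30, 10) = 30045015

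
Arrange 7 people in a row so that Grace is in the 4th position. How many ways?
Fix one position: (7-1)! = 720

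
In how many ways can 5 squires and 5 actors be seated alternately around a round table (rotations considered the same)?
Fix one of the squires: (5-1)! ways for the remaining squires, × 5! ways for the actors = 24 × 120 = 2880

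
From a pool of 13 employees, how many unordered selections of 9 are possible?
C(13,9) = 13!/(9!×4!) = 715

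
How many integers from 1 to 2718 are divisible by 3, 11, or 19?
⌊2718/3⌋+⌊2718/11⌋+⌊2718/19⌋ - ⌊2718/33⌋-⌊2718/57⌋-⌊2718/209⌋ + ⌊2718/627⌋ = 906+247+143 - 82-47-13 + 4 = 1158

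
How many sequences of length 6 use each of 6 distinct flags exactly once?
6! = 720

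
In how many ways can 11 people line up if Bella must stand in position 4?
Fix one position: (11-1)! = 3628800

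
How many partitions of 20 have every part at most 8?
Let r_j(i) = number of partitions of i into parts ≤ j, for i = 0..20. r_1(i) = 1 for all i; r_j(i) = r_{j-1}(i) + r_j(i-j). Rows j = 2..8: ≤2: 1 1 2 2 3 3 4 4 5 5 6 6 7 7 8 8 9 9 10 10 11; ≤3: 1 1 2 3 4 5 7 8 10 12 14 16 19 21 24 27 30 33 37 40 44; ≤4: 1 1 2 3 5 6 9 11 15 18 23 27 34 39 47 54 64 72 84 94 108; ≤5: 1 1 2 3 5 7 10 13 18 23 30 37 47 57 70 84 101 119 141 164 192; ≤6: 1 1 2 3 5 7 11 14 20 26 35 44 58 71 90 110 136 163 199 235 282; ≤7: 1 1 2 3 5 7 11 15 21 28 38 49 65 82 105 131 164 201 248 300 364; ≤8: 1 1 2 3 5 7 11 15 22 29 40 52 70 89 116 146 186 230 288 352 434. r_8(20) = 434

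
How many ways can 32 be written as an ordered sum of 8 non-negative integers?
C(32+8-1, 8-1) = C(39, 7) = 15380937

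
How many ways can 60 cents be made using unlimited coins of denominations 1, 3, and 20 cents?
Coefficient of x^60 in 1/(1-x^1) · 1/(1-x^3) · 1/(1-x^20). Case on j = number of 20-cent coins (j = 0..3); remainder r = 60 - 20j is made from {1,3} in ⌊r/3⌋+1 ways. r = 60, 40, 20, 0 → 21 + 14 + 7 + 1 = 43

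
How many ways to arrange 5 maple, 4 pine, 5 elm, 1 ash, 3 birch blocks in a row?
18! / (5! × 4! × 5! × 1! × 3!) = 3087564480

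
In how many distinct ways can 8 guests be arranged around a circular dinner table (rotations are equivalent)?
Circular: fix one position, arrange the rest. (8-1)! = 5040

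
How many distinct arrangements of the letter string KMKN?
4! / (1! × 2! × 1!) = 12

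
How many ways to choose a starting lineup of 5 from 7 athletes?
C(7,5) = 7!/(5!×2!) = 21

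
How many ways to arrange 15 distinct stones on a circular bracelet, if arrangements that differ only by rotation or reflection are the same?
(15-1)!/2 = 87178291200/2 = 43589145600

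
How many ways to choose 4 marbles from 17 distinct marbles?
C(17,4) = 17!/(4!×13!) = 2380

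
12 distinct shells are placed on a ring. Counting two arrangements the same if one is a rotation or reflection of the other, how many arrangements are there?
(12-1)!/2 = 39916800/2 = 19958400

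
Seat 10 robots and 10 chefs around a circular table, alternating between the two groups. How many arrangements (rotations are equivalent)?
Fix one of the robots: (10-1)! ways for the remaining robots, × 10! ways for the chefs = 362880 × 3628800 = 1316818944000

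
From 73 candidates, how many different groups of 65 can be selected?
C(73,65) = 73!/(65!×8!) = 13442126049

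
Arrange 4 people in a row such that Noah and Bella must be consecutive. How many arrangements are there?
Treat the 2 as one block: (4-2+1)! × 2! = 6 × 2 = 12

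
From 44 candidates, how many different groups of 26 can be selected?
C(44,26) = 44!/(26!×18!) = 1029530696964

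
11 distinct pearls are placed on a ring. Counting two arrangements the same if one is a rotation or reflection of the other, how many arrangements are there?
(11-1)!/2 = 3628800/2 = 1814400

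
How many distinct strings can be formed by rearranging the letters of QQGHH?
5! / (2! × 2! × 1!) = 30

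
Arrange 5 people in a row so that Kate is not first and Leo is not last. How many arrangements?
By inclusion-exclusion: 5! - 2×(5-1)! + (5-2)! = 120 - 48 + 6 = 78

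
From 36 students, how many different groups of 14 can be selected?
C(36,14) = 36!/(14!×22!) = 3796297200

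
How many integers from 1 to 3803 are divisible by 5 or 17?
⌊3803/5⌋ + ⌊3803/17⌋ - ⌊3803/85⌋ = 760 + 223 - 44 = 939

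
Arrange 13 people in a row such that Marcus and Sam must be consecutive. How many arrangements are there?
Treat the 2 as one block: (13-2+1)! × 2! = 479001600 × 2 = 958003200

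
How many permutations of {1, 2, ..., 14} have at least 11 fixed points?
Exactly j fixed points: C(14,j)·!(14-j); sum over j ≥ 11 (derangement numbers via !m = (m-1)·(!(m-1) + !(m-2)): !0..!3 = 1, 0, 1, 2). Σ_{j=11}^{14} C(14,j)·!(14-j) = C(14,11)·!3 + C(14,12)·!2 + C(14,13)·!1 + C(14,14)·!0 = 364·2 + 91·1 + 14·0 + 1·1 = 820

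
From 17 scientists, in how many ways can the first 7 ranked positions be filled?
P(17,7) = 17!/(17-7)! = 98017920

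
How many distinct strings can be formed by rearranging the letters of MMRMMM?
6! / (1! × 5!) = 6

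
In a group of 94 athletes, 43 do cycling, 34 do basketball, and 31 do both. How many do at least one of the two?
|A∪B| = |A| + |B| - |A∩B| = 43 + 34 - 31 = 46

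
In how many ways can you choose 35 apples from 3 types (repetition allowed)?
C(35+3-1, 3-1) = C(37, 2) = 666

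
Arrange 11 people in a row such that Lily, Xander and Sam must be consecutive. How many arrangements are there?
Treat the 3 as one block: (11-3+1)! × 3! = 362880 × 6 = 2177280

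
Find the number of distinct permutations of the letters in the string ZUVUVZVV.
8! / (2! × 4! × 2!) = 420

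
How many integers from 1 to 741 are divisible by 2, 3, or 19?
⌊741/2⌋+⌊741/3⌋+⌊741/19⌋ - ⌊741/6⌋-⌊741/38⌋-⌊741/57⌋ + ⌊741/114⌋ = 370+247+39 - 123-19-13 + 6 = 507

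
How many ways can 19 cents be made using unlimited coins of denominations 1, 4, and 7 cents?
Coefficient of x^19 in 1/(1-x^1) · 1/(1-x^4) · 1/(1-x^7). Case on j = number of 7-cent coins (j = 0..2); remainder r = 19 - 7j is made from {1,4} in ⌊r/4⌋+1 ways. r = 19, 12, 5 → 5 + 4 + 2 = 11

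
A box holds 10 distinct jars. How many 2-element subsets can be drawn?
C(10,2) = 10!/(2!×8!) = 45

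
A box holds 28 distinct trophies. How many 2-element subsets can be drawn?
C(28,2) = 28!/(2!×26!) = 378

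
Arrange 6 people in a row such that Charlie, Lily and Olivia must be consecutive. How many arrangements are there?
Treat the 3 as one block: (6-3+1)! × 3! = 24 × 6 = 144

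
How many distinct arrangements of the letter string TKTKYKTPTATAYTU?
15! / (1! × 3! × 6! × 2! × 1! × 2!) = 75675600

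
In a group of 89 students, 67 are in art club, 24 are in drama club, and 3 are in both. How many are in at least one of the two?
|A∪B| = |A| + |B| - |A∩B| = 67 + 24 - 3 = 88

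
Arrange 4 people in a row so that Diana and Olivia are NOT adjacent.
Total - adjacent = 4! - (4-1)!×2 = 24 - 12 = 12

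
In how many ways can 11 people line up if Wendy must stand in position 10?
Fix one position: (11-1)! = 3628800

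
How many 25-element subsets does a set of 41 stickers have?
C(41,25) = 41!/(25!×16!) = 103077446706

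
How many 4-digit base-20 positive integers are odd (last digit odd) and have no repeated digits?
Last∈{1,3,5,7,9,11,13,15,17,19}. Last=0: 0. Last nonzero: 10×18×P(18,2) = 55080. Total = 55080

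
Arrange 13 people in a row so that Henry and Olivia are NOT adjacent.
Total - adjacent = 13! - (13-1)!×2 = 6227020800 - 958003200 = 5269017600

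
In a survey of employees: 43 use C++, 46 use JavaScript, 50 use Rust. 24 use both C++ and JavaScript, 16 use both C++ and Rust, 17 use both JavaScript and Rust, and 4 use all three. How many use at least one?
|A∪B∪C| = 43+46+50-24-16-17+4 = 86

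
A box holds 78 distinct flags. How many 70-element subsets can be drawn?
C(78,70) = 78!/(70!×8!) = 23446881315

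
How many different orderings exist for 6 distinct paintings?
6! = 720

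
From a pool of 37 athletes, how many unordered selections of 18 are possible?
C(37,18) = 37!/(18!×19!) = 17672631900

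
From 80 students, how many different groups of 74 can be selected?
C(80,74) = 80!/(74!×6!) = 300500200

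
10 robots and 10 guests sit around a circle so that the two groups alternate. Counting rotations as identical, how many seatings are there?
Fix one of the robots: (10-1)! ways for the remaining robots, × 10! ways for the guests = 362880 × 3628800 = 1316818944000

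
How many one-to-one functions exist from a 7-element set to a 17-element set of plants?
P(17,7) = 17!/(17-7)! = 98017920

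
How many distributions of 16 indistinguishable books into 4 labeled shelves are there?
C(16+4-1, 4-1) = C(19, 3) = 969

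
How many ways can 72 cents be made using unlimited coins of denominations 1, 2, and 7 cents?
Coefficient of x^72 in 1/(1-x^1) · 1/(1-x^2) · 1/(1-x^7). Case on j = number of 7-cent coins (j = 0..10); remainder r = 72 - 7j is made from {1,2} in ⌊r/2⌋+1 ways. r = 72, 65, 58, 51, 44, 37, 30, 23, 16, 9, 2 → 37 + 33 + 30 + 26 + 23 + 19 + 16 + 12 + 9 + 5 + 2 = 212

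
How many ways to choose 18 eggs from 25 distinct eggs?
C(25,18) = 25!/(18!×7!) = 480700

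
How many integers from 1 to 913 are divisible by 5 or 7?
⌊913/5⌋ + ⌊913/7⌋ - ⌊913/35⌋ = 182 + 130 - 26 = 286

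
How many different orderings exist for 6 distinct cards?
6! = 720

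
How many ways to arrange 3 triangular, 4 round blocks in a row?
7! / (3! × 4!) = 35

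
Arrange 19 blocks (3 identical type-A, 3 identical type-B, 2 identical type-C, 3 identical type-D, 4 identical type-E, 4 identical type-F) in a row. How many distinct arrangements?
19! / (3! × 3! × 2! × 3! × 4! × 4!) = 488864376000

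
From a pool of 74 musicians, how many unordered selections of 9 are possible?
C(74,9) = 74!/(9!×65!) = 110524147514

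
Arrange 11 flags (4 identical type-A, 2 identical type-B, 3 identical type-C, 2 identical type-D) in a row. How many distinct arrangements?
11! / (4! × 2! × 3! × 2!) = 69300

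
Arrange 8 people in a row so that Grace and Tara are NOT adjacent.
Total - adjacent = 8! - (8-1)!×2 = 40320 - 10080 = 30240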